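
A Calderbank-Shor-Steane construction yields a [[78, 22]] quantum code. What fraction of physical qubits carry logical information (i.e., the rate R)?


Code rate R = k/n
= 22/78
= 0.2821

0.2821


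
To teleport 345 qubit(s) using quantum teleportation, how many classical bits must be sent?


Quantum teleportation requires 2 classical bits per qubit teleported.
345 qubit(s) -> 2 * 345 = 690 classical bits

690


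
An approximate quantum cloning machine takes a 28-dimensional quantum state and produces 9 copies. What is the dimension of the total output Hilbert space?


Output space = H^(tensor 9) where dim(H) = 28
dim = 28^9
= 784 (after 2 factors)
= 21952 (after 3 factors)
= 614656 (after 4 factors)
= 17210368 (after 5 factors)
= 481890304 (after 6 factors)
= 13492928512 (after 7 factors)
= 377801998336 (after 8 factors)
= 10578455953408 (after 9 factors)
= 10578455953408

10578455953408


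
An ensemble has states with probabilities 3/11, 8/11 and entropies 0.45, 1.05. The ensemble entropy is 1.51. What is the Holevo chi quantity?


chi = S(rho) - sum_i p_i * S(rho_i)
Weighted entropy = 3/11 * 0.45 + 8/11 * 1.05
= 0.8864
chi = 1.51 - 0.8864
= 0.6236

0.6236


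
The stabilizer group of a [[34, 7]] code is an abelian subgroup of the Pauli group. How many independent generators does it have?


For an [[n,k]] stabilizer code:
Number of stabilizer generators = n - k
= 34 - 7
= 27

27


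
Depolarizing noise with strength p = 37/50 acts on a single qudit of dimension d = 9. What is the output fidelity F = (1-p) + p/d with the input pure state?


F = (1-p) + p/d
= (1 - 0.7400) + 0.7400/9
= 0.2600 + 0.0822
= 0.3422

0.3422


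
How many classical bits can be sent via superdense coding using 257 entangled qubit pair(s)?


Superdense coding allows 2 classical bits per shared entangled pair.
257 pair(s) -> 2 * 257 = 514 classical bits

514


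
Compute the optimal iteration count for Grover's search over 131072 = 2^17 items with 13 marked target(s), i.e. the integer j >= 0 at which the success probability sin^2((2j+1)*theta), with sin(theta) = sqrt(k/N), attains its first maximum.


After j Grover iterations the success probability is P(j) = sin^2((2j+1)*theta), where sin(theta) = sqrt(k/N).
N = 2^17 = 131072, k = 13
sin(theta) = sqrt(k/N) = 0.009959022487
theta = arcsin(sqrt(k/N)) = 0.009959187121 rad
P(j) reaches its first maximum when (2j+1)*theta is as close as possible to pi/2, i.e. j = round(pi/(4*theta) - 1/2).
pi/(4*theta) - 1/2 = 78.3617
(For comparison, the common estimate pi/4 * sqrt(N/k) = 78.8630; the exact maximiser is used here.)
Optimal iterations = 78

78


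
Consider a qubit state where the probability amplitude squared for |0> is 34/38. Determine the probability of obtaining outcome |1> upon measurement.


|alpha|^2 = 34/38 = 0.8947
|beta|^2 = 1 - 34/38 = 4/38 = 0.1053
P(|1>) = |beta|^2 = 0.1053

0.1053


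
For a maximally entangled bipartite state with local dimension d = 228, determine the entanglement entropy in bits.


For a maximally entangled state in d x d:
S = log2(d) = log2(228)
= 7.8329

7.8329


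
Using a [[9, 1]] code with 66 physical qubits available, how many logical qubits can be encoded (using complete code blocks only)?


Each code block uses 9 physical qubits for 1 logical qubit(s).
Number of complete blocks = floor(66 / 9) = 7
Logical qubits = 7 * 1
= 7

7


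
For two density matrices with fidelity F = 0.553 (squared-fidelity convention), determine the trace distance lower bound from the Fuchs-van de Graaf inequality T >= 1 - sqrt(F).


Fuchs-van de Graaf (squared-fidelity convention): 1 - sqrt(F) <= T <= sqrt(1 - F).
Lower bound: T >= 1 - sqrt(F)
sqrt(F) = sqrt(0.553) = 0.7436
T >= 1 - 0.7436
T >= 0.2564

0.2564


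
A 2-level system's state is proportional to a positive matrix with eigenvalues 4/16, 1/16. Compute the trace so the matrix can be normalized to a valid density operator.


tr(M) = sum of eigenvalues
= 4/16 + 1/16
= 5/16
= 0.3125

0.3125


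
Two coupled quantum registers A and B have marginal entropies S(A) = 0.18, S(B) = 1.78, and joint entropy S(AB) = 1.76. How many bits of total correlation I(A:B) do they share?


I(A:B) = S(A) + S(B) - S(AB)
= 0.18 + 1.78 - 1.76
= 0.2000

0.2000


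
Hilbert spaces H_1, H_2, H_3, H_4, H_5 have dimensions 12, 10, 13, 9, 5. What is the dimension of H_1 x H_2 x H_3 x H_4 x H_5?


dim(H_1 x H_2 x H_3 x H_4 x H_5) = 12 * 10 * 13 * 9 * 5
= 120 * 13 * 9 * 5
= 1560 * 9 * 5
= 14040 * 5
= 70200

70200


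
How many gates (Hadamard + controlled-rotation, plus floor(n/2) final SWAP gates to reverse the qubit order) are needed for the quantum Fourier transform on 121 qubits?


Hadamard gates: 121
Controlled rotations: n*(n-1)/2 = 121*120/2 = 7260
SWAP gates: floor(n/2) = floor(121/2) = 60
Total = 121 + 7260 + 60
= 7441

7441


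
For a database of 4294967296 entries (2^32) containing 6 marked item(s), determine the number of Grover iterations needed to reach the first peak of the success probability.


After j Grover iterations the success probability is P(j) = sin^2((2j+1)*theta), where sin(theta) = sqrt(k/N).
N = 2^32 = 4294967296, k = 6
sin(theta) = sqrt(k/N) = 3.73762473e-05
theta = arcsin(sqrt(k/N)) = 3.73762473e-05 rad
P(j) reaches its first maximum when (2j+1)*theta is as close as possible to pi/2, i.e. j = round(pi/(4*theta) - 1/2).
pi/(4*theta) - 1/2 = 21012.7964
(For comparison, the common estimate pi/4 * sqrt(N/k) = 21013.2964; the exact maximiser is used here.)
Optimal iterations = 21013

21013


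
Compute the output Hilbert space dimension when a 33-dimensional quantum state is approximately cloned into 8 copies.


Output space = H^(tensor 8) where dim(H) = 33
dim = 33^8
= 1089 (after 2 factors)
= 35937 (after 3 factors)
= 1185921 (after 4 factors)
= 39135393 (after 5 factors)
= 1291467969 (after 6 factors)
= 42618442977 (after 7 factors)
= 1406408618241 (after 8 factors)
= 1406408618241

1406408618241


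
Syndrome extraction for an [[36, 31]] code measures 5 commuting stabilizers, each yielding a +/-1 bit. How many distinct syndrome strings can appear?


Each stabilizer generator gives a binary (+1 or -1) measurement outcome.
With 5 independent generators:
Total syndromes = 2^5
= 32

32


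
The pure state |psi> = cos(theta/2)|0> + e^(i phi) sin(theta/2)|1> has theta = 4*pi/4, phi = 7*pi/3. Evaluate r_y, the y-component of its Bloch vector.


theta = 3.1416, phi = 7.3304
r_y = sin(theta)*sin(phi) = 0.0000 * 0.8660
r_y = 0.0000

0.0000


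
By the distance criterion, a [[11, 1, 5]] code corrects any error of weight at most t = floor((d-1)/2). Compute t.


Code parameters: [[11, 1, 5]], distance d = 5.
Number of correctable errors = floor((d-1)/2)
= floor((5 - 1)/2)
= floor(4/2)
= 2

2


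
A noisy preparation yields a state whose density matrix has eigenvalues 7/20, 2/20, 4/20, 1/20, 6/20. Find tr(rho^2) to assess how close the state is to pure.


tr(rho^2) = sum of eigenvalues squared
= (7/20)^2 + (2/20)^2 + (4/20)^2 + (1/20)^2 + (6/20)^2
= (49 + 4 + 16 + 1 + 36) / 400
= 106/400
= 0.2650

0.2650


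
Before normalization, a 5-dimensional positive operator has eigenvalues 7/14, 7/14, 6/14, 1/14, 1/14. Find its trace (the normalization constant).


tr(M) = sum of eigenvalues
= 7/14 + 7/14 + 6/14 + 1/14 + 1/14
= 22/14
= 1.5714

1.5714


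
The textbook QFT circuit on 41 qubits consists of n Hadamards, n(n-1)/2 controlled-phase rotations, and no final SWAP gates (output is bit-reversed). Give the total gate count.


Hadamard gates: 41
Controlled rotations: n*(n-1)/2 = 41*40/2 = 820
SWAP gates: 0 (omitted)
Total = 41 + 820
= 861

861


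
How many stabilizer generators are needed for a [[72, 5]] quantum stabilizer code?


For an [[n,k]] stabilizer code:
Number of stabilizer generators = n - k
= 72 - 5
= 67

67


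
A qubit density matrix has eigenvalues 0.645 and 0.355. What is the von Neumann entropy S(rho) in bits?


S = -p*log2(p) - (1-p)*log2(1-p)
p = 0.6450, 1-p = 0.3550
= -0.6450 * log2(0.6450) - 0.3550 * log2(0.3550)
= -(-0.4080) - (-0.5304)
= 0.9385

0.9385


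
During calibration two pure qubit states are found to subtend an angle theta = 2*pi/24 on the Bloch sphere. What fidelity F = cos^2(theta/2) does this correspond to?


For states separated by angle theta on Bloch sphere:
F = cos^2(theta/2)
theta = 2*pi/24 = 0.2618
theta/2 = 0.1309
cos(theta/2) = 0.9914
F = 0.9830

0.9830


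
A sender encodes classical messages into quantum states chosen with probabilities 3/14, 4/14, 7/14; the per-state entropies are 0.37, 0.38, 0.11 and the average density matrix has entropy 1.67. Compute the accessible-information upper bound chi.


chi = S(rho) - sum_i p_i * S(rho_i)
Weighted entropy = 3/14 * 0.37 + 4/14 * 0.38 + 7/14 * 0.11
= 0.2429
chi = 1.67 - 0.2429
= 1.4271

1.4271


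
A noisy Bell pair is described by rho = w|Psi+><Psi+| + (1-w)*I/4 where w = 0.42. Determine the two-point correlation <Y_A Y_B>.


|Psi+> = (|01> + |10>)/sqrt(2)
For the pure Bell state, <Y_A Y_B> = +1 (Bell-state Pauli correlator).
The maximally-mixed part I/4 has tr(I/4 * P tensor P) = 0 for any traceless Pauli P.
So <Y_A Y_B>_rho = w * (+1) + (1 - w) * 0
= 0.42 * (+1)
= 0.4200

0.4200


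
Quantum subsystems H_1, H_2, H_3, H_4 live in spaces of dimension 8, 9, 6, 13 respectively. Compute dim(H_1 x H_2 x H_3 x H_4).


dim(H_1 x H_2 x H_3 x H_4) = 8 * 9 * 6 * 13
= 72 * 6 * 13
= 432 * 13
= 5616

5616


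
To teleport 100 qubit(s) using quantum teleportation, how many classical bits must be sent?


Quantum teleportation requires 2 classical bits per qubit teleported.
100 qubit(s) -> 2 * 100 = 200 classical bits

200


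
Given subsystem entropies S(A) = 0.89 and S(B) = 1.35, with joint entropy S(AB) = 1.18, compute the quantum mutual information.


I(A:B) = S(A) + S(B) - S(AB)
= 0.89 + 1.35 - 1.18
= 1.0600

1.0600


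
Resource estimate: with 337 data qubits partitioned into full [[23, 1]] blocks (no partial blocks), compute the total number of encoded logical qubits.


Each code block uses 23 physical qubits for 1 logical qubit(s).
Number of complete blocks = floor(337 / 23) = 14
Logical qubits = 14 * 1
= 14

14


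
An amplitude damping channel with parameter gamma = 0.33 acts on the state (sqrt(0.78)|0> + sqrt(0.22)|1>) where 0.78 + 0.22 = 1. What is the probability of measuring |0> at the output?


For amplitude damping with parameter gamma on state sqrt(a)|0> + sqrt(b)|1>:
alpha^2 = 0.78, beta^2 = 0.22
P(|0>) = alpha^2 + gamma * beta^2
= 0.78 + 0.33 * 0.22
= 0.78 + 0.0726
= 0.8526

0.8526


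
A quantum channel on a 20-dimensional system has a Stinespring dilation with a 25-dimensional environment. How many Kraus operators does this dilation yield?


Tracing out the environment in an orthonormal basis {|i>_E} gives Kraus operators K_i = <i|_E U |0>_E.
Number of Kraus operators = dim(H_env) = d_env
= 25

25


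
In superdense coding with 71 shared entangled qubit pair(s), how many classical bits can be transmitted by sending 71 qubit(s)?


Superdense coding allows 2 classical bits per shared entangled pair.
71 pair(s) -> 2 * 71 = 142 classical bits

142


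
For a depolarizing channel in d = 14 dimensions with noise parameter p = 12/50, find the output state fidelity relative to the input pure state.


F = (1-p) + p/d
= (1 - 0.2400) + 0.2400/14
= 0.7600 + 0.0171
= 0.7771

0.7771


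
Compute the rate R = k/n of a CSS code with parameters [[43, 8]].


Code rate R = k/n
= 8/43
= 0.1860

0.1860


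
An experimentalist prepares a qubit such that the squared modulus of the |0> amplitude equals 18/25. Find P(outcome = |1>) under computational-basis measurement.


|alpha|^2 = 18/25 = 0.7200
|beta|^2 = 1 - 18/25 = 7/25 = 0.2800
P(|1>) = |beta|^2 = 0.2800

0.2800


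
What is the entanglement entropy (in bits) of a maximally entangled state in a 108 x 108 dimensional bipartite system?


For a maximally entangled state in d x d:
S = log2(d) = log2(108)
= 6.7549

6.7549


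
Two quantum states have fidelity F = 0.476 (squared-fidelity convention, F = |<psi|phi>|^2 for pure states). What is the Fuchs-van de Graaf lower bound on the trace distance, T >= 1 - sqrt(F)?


Fuchs-van de Graaf (squared-fidelity convention): 1 - sqrt(F) <= T <= sqrt(1 - F).
Lower bound: T >= 1 - sqrt(F)
sqrt(F) = sqrt(0.476) = 0.6899
T >= 1 - 0.6899
T >= 0.3101

0.3101


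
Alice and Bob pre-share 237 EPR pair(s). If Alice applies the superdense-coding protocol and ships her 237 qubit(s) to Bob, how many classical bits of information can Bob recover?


Superdense coding allows 2 classical bits per shared entangled pair.
237 pair(s) -> 2 * 237 = 474 classical bits

474


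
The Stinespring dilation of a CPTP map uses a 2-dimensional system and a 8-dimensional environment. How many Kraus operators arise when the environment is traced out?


Tracing out the environment in an orthonormal basis {|i>_E} gives Kraus operators K_i = <i|_E U |0>_E.
Number of Kraus operators = dim(H_env) = d_env
= 8

8


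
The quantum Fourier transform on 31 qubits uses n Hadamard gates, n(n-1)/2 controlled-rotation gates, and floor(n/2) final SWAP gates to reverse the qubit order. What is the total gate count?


Hadamard gates: 31
Controlled rotations: n*(n-1)/2 = 31*30/2 = 465
SWAP gates: floor(n/2) = floor(31/2) = 15
Total = 31 + 465 + 15
= 511

511


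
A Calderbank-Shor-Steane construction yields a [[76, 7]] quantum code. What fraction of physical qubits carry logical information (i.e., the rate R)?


Code rate R = k/n
= 7/76
= 0.0921

0.0921


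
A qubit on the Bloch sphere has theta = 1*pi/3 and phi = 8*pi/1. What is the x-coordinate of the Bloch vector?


theta = 1.0472, phi = 25.1327
r_x = sin(theta)*cos(phi) = 0.8660 * 1.0000
r_x = 0.8660

0.8660


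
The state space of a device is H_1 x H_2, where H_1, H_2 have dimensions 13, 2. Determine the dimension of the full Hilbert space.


dim(H_1 x H_2) = 13 * 2
= 26

26


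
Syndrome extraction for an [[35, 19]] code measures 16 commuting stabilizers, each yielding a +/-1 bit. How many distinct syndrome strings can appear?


Each stabilizer generator gives a binary (+1 or -1) measurement outcome.
With 16 independent generators:
Total syndromes = 2^16
= 65536

65536


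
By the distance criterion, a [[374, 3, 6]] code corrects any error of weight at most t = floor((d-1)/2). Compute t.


Code parameters: [[374, 3, 6]], distance d = 6.
Number of correctable errors = floor((d-1)/2)
= floor((6 - 1)/2)
= floor(5/2)
= 2

2


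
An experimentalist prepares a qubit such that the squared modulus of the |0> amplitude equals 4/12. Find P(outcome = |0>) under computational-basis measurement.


|alpha|^2 = 4/12 = 0.3333
|beta|^2 = 1 - 4/12 = 8/12 = 0.6667
P(|0>) = |alpha|^2 = 0.3333

0.3333


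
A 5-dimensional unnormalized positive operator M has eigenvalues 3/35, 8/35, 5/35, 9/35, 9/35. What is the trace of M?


tr(M) = sum of eigenvalues
= 3/35 + 8/35 + 5/35 + 9/35 + 9/35
= 34/35
= 0.9714

0.9714


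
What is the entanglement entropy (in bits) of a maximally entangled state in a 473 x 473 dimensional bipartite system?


For a maximally entangled state in d x d:
S = log2(d) = log2(473)
= 8.8857

8.8857


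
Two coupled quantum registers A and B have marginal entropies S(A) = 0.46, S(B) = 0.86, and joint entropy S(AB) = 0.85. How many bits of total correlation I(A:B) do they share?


I(A:B) = S(A) + S(B) - S(AB)
= 0.46 + 0.86 - 0.85
= 0.4700

0.4700


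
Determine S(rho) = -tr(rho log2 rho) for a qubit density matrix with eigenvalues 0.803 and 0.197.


S = -p*log2(p) - (1-p)*log2(1-p)
p = 0.8030, 1-p = 0.1970
= -0.8030 * log2(0.8030) - 0.1970 * log2(0.1970)
= -(-0.2542) - (-0.4617)
= 0.7159

0.7159


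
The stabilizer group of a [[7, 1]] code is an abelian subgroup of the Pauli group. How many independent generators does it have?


For an [[n,k]] stabilizer code:
Number of stabilizer generators = n - k
= 7 - 1
= 6

6


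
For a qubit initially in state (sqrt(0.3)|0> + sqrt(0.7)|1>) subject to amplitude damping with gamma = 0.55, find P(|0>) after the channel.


For amplitude damping with parameter gamma on state sqrt(a)|0> + sqrt(b)|1>:
alpha^2 = 0.3, beta^2 = 0.7
P(|0>) = alpha^2 + gamma * beta^2
= 0.3 + 0.55 * 0.7
= 0.3 + 0.3850
= 0.6850

0.6850


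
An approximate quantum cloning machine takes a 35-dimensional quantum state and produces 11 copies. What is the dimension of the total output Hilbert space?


Output space = H^(tensor 11) where dim(H) = 35
dim = 35^11
= 1225 (after 2 factors)
= 42875 (after 3 factors)
= 1500625 (after 4 factors)
= 52521875 (after 5 factors)
= 1838265625 (after 6 factors)
= 64339296875 (after 7 factors)
= 2251875390625 (after 8 factors)
= 78815638671875 (after 9 factors)
= 2758547353515625 (after 10 factors)
= 96549157373046875 (after 11 factors)
= 96549157373046875

96549157373046875


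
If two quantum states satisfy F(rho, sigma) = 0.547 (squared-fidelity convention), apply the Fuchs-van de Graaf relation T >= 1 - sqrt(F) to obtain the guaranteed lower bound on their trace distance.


Fuchs-van de Graaf (squared-fidelity convention): 1 - sqrt(F) <= T <= sqrt(1 - F).
Lower bound: T >= 1 - sqrt(F)
sqrt(F) = sqrt(0.547) = 0.7396
T >= 1 - 0.7396
T >= 0.2604

0.2604


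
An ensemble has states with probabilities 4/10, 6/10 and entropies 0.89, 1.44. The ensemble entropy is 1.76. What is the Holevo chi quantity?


chi = S(rho) - sum_i p_i * S(rho_i)
Weighted entropy = 4/10 * 0.89 + 6/10 * 1.44
= 1.2200
chi = 1.76 - 1.2200
= 0.5400

0.5400


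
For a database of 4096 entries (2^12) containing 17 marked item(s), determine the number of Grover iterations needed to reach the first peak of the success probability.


After j Grover iterations the success probability is P(j) = sin^2((2j+1)*theta), where sin(theta) = sqrt(k/N).
N = 2^12 = 4096, k = 17
sin(theta) = sqrt(k/N) = 0.0644235254
theta = arcsin(sqrt(k/N)) = 0.06446817264 rad
P(j) reaches its first maximum when (2j+1)*theta is as close as possible to pi/2, i.e. j = round(pi/(4*theta) - 1/2).
pi/(4*theta) - 1/2 = 11.6827
(For comparison, the common estimate pi/4 * sqrt(N/k) = 12.1912; the exact maximiser is used here.)
Optimal iterations = 12

12


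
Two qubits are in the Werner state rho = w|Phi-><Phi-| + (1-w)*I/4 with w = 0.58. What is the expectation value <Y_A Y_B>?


|Phi-> = (|00> - |11>)/sqrt(2)
For the pure Bell state, <Y_A Y_B> = +1 (Bell-state Pauli correlator).
The maximally-mixed part I/4 has tr(I/4 * P tensor P) = 0 for any traceless Pauli P.
So <Y_A Y_B>_rho = w * (+1) + (1 - w) * 0
= 0.58 * (+1)
= 0.5800

0.5800


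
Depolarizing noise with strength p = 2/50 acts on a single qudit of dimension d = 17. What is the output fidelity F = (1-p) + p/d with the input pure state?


F = (1-p) + p/d
= (1 - 0.0400) + 0.0400/17
= 0.9600 + 0.0024
= 0.9624

0.9624


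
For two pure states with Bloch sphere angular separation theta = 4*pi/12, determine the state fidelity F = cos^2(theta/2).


For states separated by angle theta on Bloch sphere:
F = cos^2(theta/2)
theta = 4*pi/12 = 1.0472
theta/2 = 0.5236
cos(theta/2) = 0.8660
F = 0.7500

0.7500


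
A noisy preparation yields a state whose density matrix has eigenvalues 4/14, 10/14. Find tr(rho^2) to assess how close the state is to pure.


tr(rho^2) = sum of eigenvalues squared
= (4/14)^2 + (10/14)^2
= (16 + 100) / 196
= 116/196
= 0.5918

0.5918


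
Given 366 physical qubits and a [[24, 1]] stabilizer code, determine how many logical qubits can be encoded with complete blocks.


Each code block uses 24 physical qubits for 1 logical qubit(s).
Number of complete blocks = floor(366 / 24) = 15
Logical qubits = 15 * 1
= 15

15


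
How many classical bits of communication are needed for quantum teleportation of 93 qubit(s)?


Quantum teleportation requires 2 classical bits per qubit teleported.
93 qubit(s) -> 2 * 93 = 186 classical bits

186


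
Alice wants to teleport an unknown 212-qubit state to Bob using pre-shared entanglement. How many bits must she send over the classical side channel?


Quantum teleportation requires 2 classical bits per qubit teleported.
212 qubit(s) -> 2 * 212 = 424 classical bits

424


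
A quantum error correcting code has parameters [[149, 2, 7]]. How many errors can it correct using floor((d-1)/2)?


Code parameters: [[149, 2, 7]], distance d = 7.
Number of correctable errors = floor((d-1)/2)
= floor((7 - 1)/2)
= floor(6/2)
= 3

3


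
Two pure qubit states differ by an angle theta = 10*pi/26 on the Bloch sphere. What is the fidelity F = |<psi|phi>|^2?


For states separated by angle theta on Bloch sphere:
F = cos^2(theta/2)
theta = 10*pi/26 = 1.2083
theta/2 = 0.6042
cos(theta/2) = 0.8230
F = 0.6773

0.6773


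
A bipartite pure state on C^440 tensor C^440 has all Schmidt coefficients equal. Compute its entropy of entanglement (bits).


For a maximally entangled state in d x d:
S = log2(d) = log2(440)
= 8.7814

8.7814


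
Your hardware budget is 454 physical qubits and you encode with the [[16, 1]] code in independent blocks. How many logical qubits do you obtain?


Each code block uses 16 physical qubits for 1 logical qubit(s).
Number of complete blocks = floor(454 / 16) = 28
Logical qubits = 28 * 1
= 28

28


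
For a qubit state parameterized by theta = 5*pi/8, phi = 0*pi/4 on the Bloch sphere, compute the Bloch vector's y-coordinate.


theta = 1.9635, phi = 0.0000
r_y = sin(theta)*sin(phi) = 0.9239 * 0.0000
r_y = 0.0000

0.0000


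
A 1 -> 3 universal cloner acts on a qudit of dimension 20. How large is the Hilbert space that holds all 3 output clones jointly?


Output space = H^(tensor 3) where dim(H) = 20
dim = 20^3
= 400 (after 2 factors)
= 8000 (after 3 factors)
= 8000

8000


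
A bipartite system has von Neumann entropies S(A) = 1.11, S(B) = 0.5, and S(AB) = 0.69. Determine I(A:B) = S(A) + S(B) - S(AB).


I(A:B) = S(A) + S(B) - S(AB)
= 1.11 + 0.5 - 0.69
= 0.9200

0.9200


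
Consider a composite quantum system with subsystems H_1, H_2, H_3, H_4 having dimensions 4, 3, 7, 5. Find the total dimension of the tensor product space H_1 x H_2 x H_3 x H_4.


dim(H_1 x H_2 x H_3 x H_4) = 4 * 3 * 7 * 5
= 12 * 7 * 5
= 84 * 5
= 420

420


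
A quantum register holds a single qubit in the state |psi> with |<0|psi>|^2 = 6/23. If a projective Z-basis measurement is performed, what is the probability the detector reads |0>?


|alpha|^2 = 6/23 = 0.2609
|beta|^2 = 1 - 6/23 = 17/23 = 0.7391
P(|0>) = |alpha|^2 = 0.2609

0.2609


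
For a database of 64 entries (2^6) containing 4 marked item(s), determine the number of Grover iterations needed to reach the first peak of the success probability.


After j Grover iterations the success probability is P(j) = sin^2((2j+1)*theta), where sin(theta) = sqrt(k/N).
N = 2^6 = 64, k = 4
sin(theta) = sqrt(k/N) = 0.25
theta = arcsin(sqrt(k/N)) = 0.2526802551 rad
P(j) reaches its first maximum when (2j+1)*theta is as close as possible to pi/2, i.e. j = round(pi/(4*theta) - 1/2).
pi/(4*theta) - 1/2 = 2.6083
(For comparison, the common estimate pi/4 * sqrt(N/k) = 3.1416; the exact maximiser is used here.)
Optimal iterations = 3

3


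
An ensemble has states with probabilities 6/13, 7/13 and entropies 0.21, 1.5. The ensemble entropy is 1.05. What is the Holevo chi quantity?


chi = S(rho) - sum_i p_i * S(rho_i)
Weighted entropy = 6/13 * 0.21 + 7/13 * 1.5
= 0.9046
chi = 1.05 - 0.9046
= 0.1454

0.1454


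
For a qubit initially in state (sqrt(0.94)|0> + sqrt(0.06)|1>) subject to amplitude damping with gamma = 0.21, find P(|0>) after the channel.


For amplitude damping with parameter gamma on state sqrt(a)|0> + sqrt(b)|1>:
alpha^2 = 0.94, beta^2 = 0.06
P(|0>) = alpha^2 + gamma * beta^2
= 0.94 + 0.21 * 0.06
= 0.94 + 0.0126
= 0.9526

0.9526


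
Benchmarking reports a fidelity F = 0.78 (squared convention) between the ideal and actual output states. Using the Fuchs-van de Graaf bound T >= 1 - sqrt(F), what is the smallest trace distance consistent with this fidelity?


Fuchs-van de Graaf (squared-fidelity convention): 1 - sqrt(F) <= T <= sqrt(1 - F).
Lower bound: T >= 1 - sqrt(F)
sqrt(F) = sqrt(0.78) = 0.8832
T >= 1 - 0.8832
T >= 0.1168

0.1168


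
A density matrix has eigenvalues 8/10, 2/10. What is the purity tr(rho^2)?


tr(rho^2) = sum of eigenvalues squared
= (8/10)^2 + (2/10)^2
= (64 + 4) / 100
= 68/100
= 0.6800

0.6800


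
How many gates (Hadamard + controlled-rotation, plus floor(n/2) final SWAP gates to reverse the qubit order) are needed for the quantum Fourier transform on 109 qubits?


Hadamard gates: 109
Controlled rotations: n*(n-1)/2 = 109*108/2 = 5886
SWAP gates: floor(n/2) = floor(109/2) = 54
Total = 109 + 5886 + 54
= 6049

6049


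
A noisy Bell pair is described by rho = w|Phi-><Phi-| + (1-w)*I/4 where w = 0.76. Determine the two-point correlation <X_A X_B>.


|Phi-> = (|00> - |11>)/sqrt(2)
For the pure Bell state, <X_A X_B> = -1 (Bell-state Pauli correlator).
The maximally-mixed part I/4 has tr(I/4 * P tensor P) = 0 for any traceless Pauli P.
So <X_A X_B>_rho = w * (-1) + (1 - w) * 0
= 0.76 * (-1)
= -0.7600

-0.7600


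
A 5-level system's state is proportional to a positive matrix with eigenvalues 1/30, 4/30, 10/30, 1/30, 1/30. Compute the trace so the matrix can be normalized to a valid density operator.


tr(M) = sum of eigenvalues
= 1/30 + 4/30 + 10/30 + 1/30 + 1/30
= 17/30
= 0.5667

0.5667


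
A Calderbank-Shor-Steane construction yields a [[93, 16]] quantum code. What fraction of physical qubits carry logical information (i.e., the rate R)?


Code rate R = k/n
= 16/93
= 0.1720

0.1720


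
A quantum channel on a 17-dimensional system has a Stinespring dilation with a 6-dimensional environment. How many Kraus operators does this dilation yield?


Tracing out the environment in an orthonormal basis {|i>_E} gives Kraus operators K_i = <i|_E U |0>_E.
Number of Kraus operators = dim(H_env) = d_env
= 6

6


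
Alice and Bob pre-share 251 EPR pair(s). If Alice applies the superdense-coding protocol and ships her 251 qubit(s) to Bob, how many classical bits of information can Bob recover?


Superdense coding allows 2 classical bits per shared entangled pair.
251 pair(s) -> 2 * 251 = 502 classical bits

502


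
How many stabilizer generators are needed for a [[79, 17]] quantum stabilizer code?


For an [[n,k]] stabilizer code:
Number of stabilizer generators = n - k
= 79 - 17
= 62

62


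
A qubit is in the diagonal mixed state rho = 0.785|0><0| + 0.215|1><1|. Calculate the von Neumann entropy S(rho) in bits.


S = -p*log2(p) - (1-p)*log2(1-p)
p = 0.7850, 1-p = 0.2150
= -0.7850 * log2(0.7850) - 0.2150 * log2(0.2150)
= -(-0.2741) - (-0.4768)
= 0.7509

0.7509


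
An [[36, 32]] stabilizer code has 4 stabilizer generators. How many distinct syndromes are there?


Each stabilizer generator gives a binary (+1 or -1) measurement outcome.
With 4 independent generators:
Total syndromes = 2^4
= 16

16


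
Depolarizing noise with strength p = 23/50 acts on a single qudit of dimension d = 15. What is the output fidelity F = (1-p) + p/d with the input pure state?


F = (1-p) + p/d
= (1 - 0.4600) + 0.4600/15
= 0.5400 + 0.0307
= 0.5707

0.5707


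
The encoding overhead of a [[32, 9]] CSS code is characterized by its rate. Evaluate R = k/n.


Code rate R = k/n
= 9/32
= 0.2812

0.2812


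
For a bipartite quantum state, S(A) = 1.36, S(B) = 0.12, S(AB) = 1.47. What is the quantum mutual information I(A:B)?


I(A:B) = S(A) + S(B) - S(AB)
= 1.36 + 0.12 - 1.47
= 0.0100

0.0100


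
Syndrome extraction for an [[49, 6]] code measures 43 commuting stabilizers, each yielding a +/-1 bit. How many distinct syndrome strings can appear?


Each stabilizer generator gives a binary (+1 or -1) measurement outcome.
With 43 independent generators:
Total syndromes = 2^43
= 8796093022208

8796093022208


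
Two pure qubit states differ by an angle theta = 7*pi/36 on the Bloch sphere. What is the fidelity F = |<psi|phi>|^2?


For states separated by angle theta on Bloch sphere:
F = cos^2(theta/2)
theta = 7*pi/36 = 0.6109
theta/2 = 0.3054
cos(theta/2) = 0.9537
F = 0.9096

0.9096


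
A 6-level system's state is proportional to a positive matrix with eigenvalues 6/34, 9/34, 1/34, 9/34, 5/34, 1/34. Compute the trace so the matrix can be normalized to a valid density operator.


tr(M) = sum of eigenvalues
= 6/34 + 9/34 + 1/34 + 9/34 + 5/34 + 1/34
= 31/34
= 0.9118

0.9118


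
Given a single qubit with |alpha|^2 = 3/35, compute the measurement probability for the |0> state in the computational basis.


|alpha|^2 = 3/35 = 0.0857
|beta|^2 = 1 - 3/35 = 32/35 = 0.9143
P(|0>) = |alpha|^2 = 0.0857

0.0857


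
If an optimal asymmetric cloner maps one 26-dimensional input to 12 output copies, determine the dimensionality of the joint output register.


Output space = H^(tensor 12) where dim(H) = 26
dim = 26^12
= 676 (after 2 factors)
= 17576 (after 3 factors)
= 456976 (after 4 factors)
= 11881376 (after 5 factors)
= 308915776 (after 6 factors)
= 8031810176 (after 7 factors)
= 208827064576 (after 8 factors)
= 5429503678976 (after 9 factors)
= 141167095653376 (after 10 factors)
= 3670344486987776 (after 11 factors)
= 95428956661682176 (after 12 factors)
= 95428956661682176

95428956661682176


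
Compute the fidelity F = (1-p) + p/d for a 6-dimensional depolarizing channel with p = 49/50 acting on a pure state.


F = (1-p) + p/d
= (1 - 0.9800) + 0.9800/6
= 0.0200 + 0.1633
= 0.1833

0.1833


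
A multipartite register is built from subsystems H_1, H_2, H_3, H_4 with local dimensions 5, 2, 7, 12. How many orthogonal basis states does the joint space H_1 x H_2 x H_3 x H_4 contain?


dim(H_1 x H_2 x H_3 x H_4) = 5 * 2 * 7 * 12
= 10 * 7 * 12
= 70 * 12
= 840

840


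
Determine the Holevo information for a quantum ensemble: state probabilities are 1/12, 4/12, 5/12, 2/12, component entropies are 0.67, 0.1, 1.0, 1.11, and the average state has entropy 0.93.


chi = S(rho) - sum_i p_i * S(rho_i)
Weighted entropy = 1/12 * 0.67 + 4/12 * 0.1 + 5/12 * 1.0 + 2/12 * 1.11
= 0.6908
chi = 0.93 - 0.6908
= 0.2392

0.2392


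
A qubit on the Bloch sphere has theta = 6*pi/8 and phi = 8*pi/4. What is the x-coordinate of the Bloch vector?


theta = 2.3562, phi = 6.2832
r_x = sin(theta)*cos(phi) = 0.7071 * 1.0000
r_x = 0.7071

0.7071


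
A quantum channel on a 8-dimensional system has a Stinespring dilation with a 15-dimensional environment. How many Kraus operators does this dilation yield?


Tracing out the environment in an orthonormal basis {|i>_E} gives Kraus operators K_i = <i|_E U |0>_E.
Number of Kraus operators = dim(H_env) = d_env
= 15

15


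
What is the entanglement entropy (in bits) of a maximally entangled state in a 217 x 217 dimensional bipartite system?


For a maximally entangled state in d x d:
S = log2(d) = log2(217)
= 7.7616

7.7616


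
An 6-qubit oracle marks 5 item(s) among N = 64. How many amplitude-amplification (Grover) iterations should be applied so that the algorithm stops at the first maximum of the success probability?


After j Grover iterations the success probability is P(j) = sin^2((2j+1)*theta), where sin(theta) = sqrt(k/N).
N = 2^6 = 64, k = 5
sin(theta) = sqrt(k/N) = 0.2795084972
theta = arcsin(sqrt(k/N)) = 0.2832821653 rad
P(j) reaches its first maximum when (2j+1)*theta is as close as possible to pi/2, i.e. j = round(pi/(4*theta) - 1/2).
pi/(4*theta) - 1/2 = 2.2725
(For comparison, the common estimate pi/4 * sqrt(N/k) = 2.8099; the exact maximiser is used here.)
Optimal iterations = 2

2


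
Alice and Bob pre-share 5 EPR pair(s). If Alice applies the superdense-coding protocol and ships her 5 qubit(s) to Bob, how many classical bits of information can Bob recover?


Superdense coding allows 2 classical bits per shared entangled pair.
5 pair(s) -> 2 * 5 = 10 classical bits

10


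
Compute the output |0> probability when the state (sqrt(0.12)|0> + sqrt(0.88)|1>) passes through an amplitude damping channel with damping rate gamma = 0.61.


For amplitude damping with parameter gamma on state sqrt(a)|0> + sqrt(b)|1>:
alpha^2 = 0.12, beta^2 = 0.88
P(|0>) = alpha^2 + gamma * beta^2
= 0.12 + 0.61 * 0.88
= 0.12 + 0.5368
= 0.6568

0.6568


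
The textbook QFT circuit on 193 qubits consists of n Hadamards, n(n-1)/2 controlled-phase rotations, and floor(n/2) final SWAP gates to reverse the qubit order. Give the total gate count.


Hadamard gates: 193
Controlled rotations: n*(n-1)/2 = 193*192/2 = 18528
SWAP gates: floor(n/2) = floor(193/2) = 96
Total = 193 + 18528 + 96
= 18817

18817


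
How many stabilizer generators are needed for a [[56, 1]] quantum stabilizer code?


For an [[n,k]] stabilizer code:
Number of stabilizer generators = n - k
= 56 - 1
= 55

55


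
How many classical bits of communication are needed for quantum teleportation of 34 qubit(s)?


Quantum teleportation requires 2 classical bits per qubit teleported.
34 qubit(s) -> 2 * 34 = 68 classical bits

68


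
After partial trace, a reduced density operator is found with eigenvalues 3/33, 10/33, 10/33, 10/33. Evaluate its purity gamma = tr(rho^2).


tr(rho^2) = sum of eigenvalues squared
= (3/33)^2 + (10/33)^2 + (10/33)^2 + (10/33)^2
= (9 + 100 + 100 + 100) / 1089
= 309/1089
= 0.2837

0.2837


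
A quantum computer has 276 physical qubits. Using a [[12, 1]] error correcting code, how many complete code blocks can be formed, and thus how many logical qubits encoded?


Each code block uses 12 physical qubits for 1 logical qubit(s).
Number of complete blocks = floor(276 / 12) = 23
Logical qubits = 23 * 1
= 23

23


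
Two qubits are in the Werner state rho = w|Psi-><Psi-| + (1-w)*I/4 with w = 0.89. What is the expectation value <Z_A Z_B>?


|Psi-> = (|01> - |10>)/sqrt(2)
For the pure Bell state, <Z_A Z_B> = -1 (Bell-state Pauli correlator).
The maximally-mixed part I/4 has tr(I/4 * P tensor P) = 0 for any traceless Pauli P.
So <Z_A Z_B>_rho = w * (-1) + (1 - w) * 0
= 0.89 * (-1)
= -0.8900

-0.8900


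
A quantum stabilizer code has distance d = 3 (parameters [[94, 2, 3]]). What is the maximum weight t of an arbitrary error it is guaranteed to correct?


Code parameters: [[94, 2, 3]], distance d = 3.
Number of correctable errors = floor((d-1)/2)
= floor((3 - 1)/2)
= floor(2/2)
= 1

1


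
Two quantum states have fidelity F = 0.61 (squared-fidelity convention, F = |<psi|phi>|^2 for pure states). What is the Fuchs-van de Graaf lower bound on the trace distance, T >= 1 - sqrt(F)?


Fuchs-van de Graaf (squared-fidelity convention): 1 - sqrt(F) <= T <= sqrt(1 - F).
Lower bound: T >= 1 - sqrt(F)
sqrt(F) = sqrt(0.61) = 0.7810
T >= 1 - 0.7810
T >= 0.2190

0.2190


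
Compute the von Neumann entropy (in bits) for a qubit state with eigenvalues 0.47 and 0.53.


S = -p*log2(p) - (1-p)*log2(1-p)
p = 0.4700, 1-p = 0.5300
= -0.4700 * log2(0.4700) - 0.5300 * log2(0.5300)
= -(-0.5120) - (-0.4854)
= 0.9974

0.9974


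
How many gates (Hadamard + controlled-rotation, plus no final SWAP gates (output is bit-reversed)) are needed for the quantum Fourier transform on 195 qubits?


Hadamard gates: 195
Controlled rotations: n*(n-1)/2 = 195*194/2 = 18915
SWAP gates: 0 (omitted)
Total = 195 + 18915
= 19110

19110


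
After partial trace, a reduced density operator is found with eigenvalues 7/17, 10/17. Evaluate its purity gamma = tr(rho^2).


tr(rho^2) = sum of eigenvalues squared
= (7/17)^2 + (10/17)^2
= (49 + 100) / 289
= 149/289
= 0.5156

0.5156


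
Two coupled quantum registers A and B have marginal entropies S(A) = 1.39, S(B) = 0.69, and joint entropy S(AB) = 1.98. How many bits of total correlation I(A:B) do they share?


I(A:B) = S(A) + S(B) - S(AB)
= 1.39 + 0.69 - 1.98
= 0.1000

0.1000


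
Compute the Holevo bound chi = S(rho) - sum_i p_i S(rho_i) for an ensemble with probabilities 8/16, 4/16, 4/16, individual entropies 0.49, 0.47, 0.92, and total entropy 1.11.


chi = S(rho) - sum_i p_i * S(rho_i)
Weighted entropy = 8/16 * 0.49 + 4/16 * 0.47 + 4/16 * 0.92
= 0.5925
chi = 1.11 - 0.5925
= 0.5175

0.5175


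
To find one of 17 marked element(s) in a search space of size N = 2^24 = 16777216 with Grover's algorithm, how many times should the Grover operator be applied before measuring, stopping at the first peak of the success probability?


After j Grover iterations the success probability is P(j) = sin^2((2j+1)*theta), where sin(theta) = sqrt(k/N).
N = 2^24 = 16777216, k = 17
sin(theta) = sqrt(k/N) = 0.001006617584
theta = arcsin(sqrt(k/N)) = 0.001006617754 rad
P(j) reaches its first maximum when (2j+1)*theta is as close as possible to pi/2, i.e. j = round(pi/(4*theta) - 1/2).
pi/(4*theta) - 1/2 = 779.7348
(For comparison, the common estimate pi/4 * sqrt(N/k) = 780.2349; the exact maximiser is used here.)
Optimal iterations = 780

780


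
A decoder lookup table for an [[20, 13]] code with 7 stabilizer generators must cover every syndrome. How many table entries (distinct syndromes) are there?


Each stabilizer generator gives a binary (+1 or -1) measurement outcome.
With 7 independent generators:
Total syndromes = 2^7
= 128

128


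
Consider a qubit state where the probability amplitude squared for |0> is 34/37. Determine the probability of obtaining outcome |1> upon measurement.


|alpha|^2 = 34/37 = 0.9189
|beta|^2 = 1 - 34/37 = 3/37 = 0.0811
P(|1>) = |beta|^2 = 0.0811

0.0811


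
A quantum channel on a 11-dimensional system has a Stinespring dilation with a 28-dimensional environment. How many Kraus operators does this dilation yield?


Tracing out the environment in an orthonormal basis {|i>_E} gives Kraus operators K_i = <i|_E U |0>_E.
Number of Kraus operators = dim(H_env) = d_env
= 28

28


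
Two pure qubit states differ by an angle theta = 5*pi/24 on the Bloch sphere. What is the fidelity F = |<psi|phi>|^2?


For states separated by angle theta on Bloch sphere:
F = cos^2(theta/2)
theta = 5*pi/24 = 0.6545
theta/2 = 0.3272
cos(theta/2) = 0.9469
F = 0.8967

0.8967


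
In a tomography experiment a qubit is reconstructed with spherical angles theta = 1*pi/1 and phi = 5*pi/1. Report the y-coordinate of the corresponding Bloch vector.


theta = 3.1416, phi = 15.7080
r_y = sin(theta)*sin(phi) = 0.0000 * 0.0000
r_y = 0.0000

0.0000


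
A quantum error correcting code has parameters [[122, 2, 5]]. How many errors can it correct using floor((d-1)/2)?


Code parameters: [[122, 2, 5]], distance d = 5.
Number of correctable errors = floor((d-1)/2)
= floor((5 - 1)/2)
= floor(4/2)
= 2

2


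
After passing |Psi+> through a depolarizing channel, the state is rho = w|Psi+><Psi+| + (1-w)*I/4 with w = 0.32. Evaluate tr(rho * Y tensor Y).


|Psi+> = (|01> + |10>)/sqrt(2)
For the pure Bell state, <Y_A Y_B> = +1 (Bell-state Pauli correlator).
The maximally-mixed part I/4 has tr(I/4 * P tensor P) = 0 for any traceless Pauli P.
So <Y_A Y_B>_rho = w * (+1) + (1 - w) * 0
= 0.32 * (+1)
= 0.3200

0.3200


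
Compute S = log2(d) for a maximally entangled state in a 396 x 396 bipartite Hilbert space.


For a maximally entangled state in d x d:
S = log2(d) = log2(396)
= 8.6294

8.6294


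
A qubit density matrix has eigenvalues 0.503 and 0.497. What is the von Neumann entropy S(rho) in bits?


S = -p*log2(p) - (1-p)*log2(1-p)
p = 0.5030, 1-p = 0.4970
= -0.5030 * log2(0.5030) - 0.4970 * log2(0.4970)
= -(-0.4987) - (-0.5013)
= 1.0000

1.0000


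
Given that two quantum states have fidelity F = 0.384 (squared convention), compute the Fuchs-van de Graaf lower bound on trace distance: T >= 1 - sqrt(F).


Fuchs-van de Graaf (squared-fidelity convention): 1 - sqrt(F) <= T <= sqrt(1 - F).
Lower bound: T >= 1 - sqrt(F)
sqrt(F) = sqrt(0.384) = 0.6197
T >= 1 - 0.6197
T >= 0.3803

0.3803
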